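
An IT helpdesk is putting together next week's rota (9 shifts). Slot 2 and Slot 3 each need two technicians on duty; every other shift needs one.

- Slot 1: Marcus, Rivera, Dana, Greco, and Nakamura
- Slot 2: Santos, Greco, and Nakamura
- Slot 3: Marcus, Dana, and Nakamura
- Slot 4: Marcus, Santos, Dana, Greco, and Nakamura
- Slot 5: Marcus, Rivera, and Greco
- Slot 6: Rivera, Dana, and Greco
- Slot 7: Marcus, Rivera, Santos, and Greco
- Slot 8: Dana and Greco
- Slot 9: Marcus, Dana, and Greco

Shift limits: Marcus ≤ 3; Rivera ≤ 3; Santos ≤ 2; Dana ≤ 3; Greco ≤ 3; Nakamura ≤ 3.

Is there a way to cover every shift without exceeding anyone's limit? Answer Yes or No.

Yes

One valid schedule: Slot 1→Rivera, Slot 2→Santos+Greco, Slot 3→Marcus+Dana, Slot 4→Santos, Slot 5→Marcus, Slot 6→Rivera, Slot 7→Rivera, Slot 8→Dana, Slot 9→Marcus.
Loads: Marcus 3/3, Rivera 3/3, Santos 2/2, Dana 2/3, Greco 1/3, Nakamura 0/3 — all within limits.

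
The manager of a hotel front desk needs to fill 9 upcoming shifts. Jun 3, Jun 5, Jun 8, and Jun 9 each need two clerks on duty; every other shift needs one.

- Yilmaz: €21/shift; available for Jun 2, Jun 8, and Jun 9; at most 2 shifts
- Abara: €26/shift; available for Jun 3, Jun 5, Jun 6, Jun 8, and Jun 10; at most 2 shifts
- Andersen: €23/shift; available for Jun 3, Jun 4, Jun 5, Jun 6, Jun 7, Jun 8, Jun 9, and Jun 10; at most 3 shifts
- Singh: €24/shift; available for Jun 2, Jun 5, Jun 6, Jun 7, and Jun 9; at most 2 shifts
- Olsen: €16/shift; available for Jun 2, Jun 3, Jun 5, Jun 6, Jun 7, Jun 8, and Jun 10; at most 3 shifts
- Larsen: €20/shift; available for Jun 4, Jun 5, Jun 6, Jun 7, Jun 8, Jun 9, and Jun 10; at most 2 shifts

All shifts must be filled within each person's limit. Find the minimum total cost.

Picking the cheapest available clerk for each shift independently would cost €236, but that ignores the shift limits.
An optimal schedule: Jun 2→Olsen, Jun 3→Olsen+Andersen, Jun 4→Larsen, Jun 5→Andersen+Singh, Jun 6→Andersen, Jun 7→Olsen, Jun 8→Yilmaz+Abara, Jun 9→Yilmaz+Singh, Jun 10→Larsen.
Total: 16 + 16 + 23 + 20 + 23 + 24 + 23 + 16 + 21 + 26 + 21 + 24 + 20 = €273.

€273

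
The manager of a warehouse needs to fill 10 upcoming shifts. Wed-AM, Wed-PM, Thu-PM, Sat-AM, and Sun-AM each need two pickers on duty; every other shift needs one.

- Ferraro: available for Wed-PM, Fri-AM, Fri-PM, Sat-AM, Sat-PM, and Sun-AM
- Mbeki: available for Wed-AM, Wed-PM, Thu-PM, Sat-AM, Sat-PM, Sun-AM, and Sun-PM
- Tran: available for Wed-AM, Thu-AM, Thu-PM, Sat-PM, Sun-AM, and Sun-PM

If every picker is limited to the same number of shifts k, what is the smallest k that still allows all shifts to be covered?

5

With 3 pickers and 15 worker-slots to fill, someone must work at least ⌈15/3⌉ = 5 shifts, so k ≥ 5.
k = 5 works: Wed-AM→Mbeki+Tran, Wed-PM→Ferraro+Mbeki, Thu-AM→Tran, Thu-PM→Mbeki+Tran, Fri-AM→Ferraro, Fri-PM→Ferraro, Sat-AM→Ferraro+Mbeki, Sat-PM→Tran, Sun-AM→Ferraro+Tran, Sun-PM→Mbeki.
Loads: Ferraro 5, Mbeki 5, Tran 5 — all ≤ 5.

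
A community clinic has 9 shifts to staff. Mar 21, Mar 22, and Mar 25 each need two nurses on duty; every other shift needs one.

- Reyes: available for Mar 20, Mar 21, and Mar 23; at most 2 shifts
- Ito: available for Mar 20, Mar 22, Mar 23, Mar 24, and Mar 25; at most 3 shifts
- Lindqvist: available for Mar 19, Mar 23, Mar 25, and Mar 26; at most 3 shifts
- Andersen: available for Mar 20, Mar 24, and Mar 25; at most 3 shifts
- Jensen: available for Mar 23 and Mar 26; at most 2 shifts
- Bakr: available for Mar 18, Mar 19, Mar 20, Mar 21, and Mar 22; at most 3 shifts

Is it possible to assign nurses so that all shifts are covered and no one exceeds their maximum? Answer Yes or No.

Mar 18 can only be covered by Bakr, so that assignment is forced.
Mar 21 can only be covered by Reyes and Bakr, so that assignment is forced.
Mar 22 can only be covered by Ito and Bakr, so that assignment is forced.
One valid schedule: Mar 18→Bakr, Mar 19→Lindqvist, Mar 20→Reyes, Mar 21→Reyes+Bakr, Mar 22→Ito+Bakr, Mar 23→Jensen, Mar 24→Ito, Mar 25→Ito+Lindqvist, Mar 26→Lindqvist.
Loads: Reyes 2/2, Ito 3/3, Lindqvist 3/3, Andersen 0/3, Jensen 1/2, Bakr 3/3 — all within limits.

Yes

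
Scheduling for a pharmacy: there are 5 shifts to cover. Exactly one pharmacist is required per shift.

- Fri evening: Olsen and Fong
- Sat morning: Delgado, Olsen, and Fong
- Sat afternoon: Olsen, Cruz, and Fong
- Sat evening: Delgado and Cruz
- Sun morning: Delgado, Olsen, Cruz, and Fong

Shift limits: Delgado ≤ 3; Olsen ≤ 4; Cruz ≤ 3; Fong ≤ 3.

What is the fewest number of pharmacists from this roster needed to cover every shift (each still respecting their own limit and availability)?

5 slots to fill and no one can take more than 4, so at least ⌈5/4⌉ = 2 pharmacists are needed.
Delgado and Olsen alone can cover everything: Fri evening→Olsen, Sat morning→Delgado, Sat afternoon→Olsen, Sat evening→Delgado, Sun morning→Delgado.

2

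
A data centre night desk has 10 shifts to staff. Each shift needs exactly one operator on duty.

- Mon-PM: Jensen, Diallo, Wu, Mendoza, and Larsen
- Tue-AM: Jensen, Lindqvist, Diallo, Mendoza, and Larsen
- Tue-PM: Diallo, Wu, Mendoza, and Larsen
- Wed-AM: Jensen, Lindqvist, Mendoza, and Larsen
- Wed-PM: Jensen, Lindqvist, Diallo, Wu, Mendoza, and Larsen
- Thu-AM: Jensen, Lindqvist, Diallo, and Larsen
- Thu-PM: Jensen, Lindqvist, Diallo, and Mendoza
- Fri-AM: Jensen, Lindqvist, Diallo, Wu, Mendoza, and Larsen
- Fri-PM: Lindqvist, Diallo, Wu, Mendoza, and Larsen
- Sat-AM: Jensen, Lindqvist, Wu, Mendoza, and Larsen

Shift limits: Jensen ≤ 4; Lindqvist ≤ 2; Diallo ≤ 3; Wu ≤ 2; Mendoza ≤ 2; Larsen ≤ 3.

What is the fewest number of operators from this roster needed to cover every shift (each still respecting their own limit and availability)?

10 slots to fill and no one can take more than 4, so at least ⌈10/4⌉ = 3 operators are needed.
Jensen, Diallo, and Larsen alone can cover everything: Mon-PM→Jensen, Tue-AM→Diallo, Tue-PM→Diallo, Wed-AM→Jensen, Wed-PM→Larsen, Thu-AM→Larsen, Thu-PM→Jensen, Fri-AM→Larsen, Fri-PM→Diallo, Sat-AM→Jensen.

3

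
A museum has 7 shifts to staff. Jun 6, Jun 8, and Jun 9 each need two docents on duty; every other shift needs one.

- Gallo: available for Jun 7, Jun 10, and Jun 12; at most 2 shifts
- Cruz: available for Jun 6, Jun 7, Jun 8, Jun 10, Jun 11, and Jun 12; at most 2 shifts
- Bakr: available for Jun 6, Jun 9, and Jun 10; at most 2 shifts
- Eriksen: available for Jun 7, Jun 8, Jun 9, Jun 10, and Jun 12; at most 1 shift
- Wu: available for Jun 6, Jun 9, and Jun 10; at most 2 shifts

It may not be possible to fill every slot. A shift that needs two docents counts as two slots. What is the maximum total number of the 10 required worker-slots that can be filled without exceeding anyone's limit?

Total capacity across all docents is 2+2+2+1+2 = 9, and 10 slots are needed, so at most 9 can be filled.
An assignment achieving 9: Jun 6→Bakr+Wu, Jun 7→Gallo, Jun 8→Cruz+Eriksen, Jun 9→Bakr+Wu, Jun 11→Cruz, Jun 12→Gallo.
Loads: Gallo 2/2, Cruz 2/2, Bakr 2/2, Eriksen 1/1, Wu 2/2.

9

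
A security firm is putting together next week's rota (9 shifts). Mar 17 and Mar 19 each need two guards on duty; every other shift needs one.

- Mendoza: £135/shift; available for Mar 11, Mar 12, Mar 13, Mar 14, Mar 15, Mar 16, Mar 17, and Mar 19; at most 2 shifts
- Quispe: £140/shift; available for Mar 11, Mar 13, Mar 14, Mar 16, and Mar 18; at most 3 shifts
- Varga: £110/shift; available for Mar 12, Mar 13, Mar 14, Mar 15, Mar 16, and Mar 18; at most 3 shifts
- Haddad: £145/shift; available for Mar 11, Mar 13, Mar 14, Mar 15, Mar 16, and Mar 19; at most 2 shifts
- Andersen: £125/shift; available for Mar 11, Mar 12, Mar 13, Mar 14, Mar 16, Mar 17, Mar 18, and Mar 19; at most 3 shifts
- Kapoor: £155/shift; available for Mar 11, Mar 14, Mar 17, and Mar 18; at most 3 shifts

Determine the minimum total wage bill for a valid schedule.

£1395

Picking the cheapest available guard for each shift independently would cost £1305, but that ignores the shift limits.
An optimal schedule: Mar 11→Andersen, Mar 12→Varga, Mar 13→Quispe, Mar 14→Quispe, Mar 15→Varga, Mar 16→Quispe, Mar 17→Andersen+Mendoza, Mar 18→Varga, Mar 19→Andersen+Mendoza.
Total: 125 + 110 + 140 + 140 + 110 + 140 + 125 + 135 + 110 + 125 + 135 = £1395.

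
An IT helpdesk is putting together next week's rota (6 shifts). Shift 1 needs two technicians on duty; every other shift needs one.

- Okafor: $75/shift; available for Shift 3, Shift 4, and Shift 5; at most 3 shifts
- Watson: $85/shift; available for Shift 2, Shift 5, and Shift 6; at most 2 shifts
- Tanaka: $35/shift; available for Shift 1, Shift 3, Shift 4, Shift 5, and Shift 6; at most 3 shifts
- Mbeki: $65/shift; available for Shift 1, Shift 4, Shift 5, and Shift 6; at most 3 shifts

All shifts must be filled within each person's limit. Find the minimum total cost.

Shift 1 can only be covered by Tanaka and Mbeki, so that assignment is forced.
Shift 2 can only be covered by Watson, so that assignment is forced.
Picking the cheapest available technician for each shift independently would cost $325, but that ignores the shift limits.
An optimal schedule: Shift 1→Tanaka+Mbeki, Shift 2→Watson, Shift 3→Tanaka, Shift 4→Tanaka, Shift 5→Mbeki, Shift 6→Mbeki.
Total: 35 + 65 + 85 + 35 + 35 + 65 + 65 = $385.

$385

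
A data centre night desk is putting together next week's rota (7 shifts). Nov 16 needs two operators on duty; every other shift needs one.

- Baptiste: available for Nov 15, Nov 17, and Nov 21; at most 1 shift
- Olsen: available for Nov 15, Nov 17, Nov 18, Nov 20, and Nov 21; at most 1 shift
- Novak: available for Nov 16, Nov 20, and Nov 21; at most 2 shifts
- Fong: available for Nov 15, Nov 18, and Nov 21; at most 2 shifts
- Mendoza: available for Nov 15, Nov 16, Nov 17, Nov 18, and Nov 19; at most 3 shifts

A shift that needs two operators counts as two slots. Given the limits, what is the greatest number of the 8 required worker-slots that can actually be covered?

8

Total capacity across all operators is 1+1+2+2+3 = 9, and 8 slots are needed, so at most 8 can be filled.
An assignment achieving 8: Nov 15→Fong, Nov 16→Novak+Mendoza, Nov 17→Baptiste, Nov 18→Fong, Nov 19→Mendoza, Nov 20→Olsen, Nov 21→Novak.
Loads: Baptiste 1/1, Olsen 1/1, Novak 2/2, Fong 2/2, Mendoza 2/3.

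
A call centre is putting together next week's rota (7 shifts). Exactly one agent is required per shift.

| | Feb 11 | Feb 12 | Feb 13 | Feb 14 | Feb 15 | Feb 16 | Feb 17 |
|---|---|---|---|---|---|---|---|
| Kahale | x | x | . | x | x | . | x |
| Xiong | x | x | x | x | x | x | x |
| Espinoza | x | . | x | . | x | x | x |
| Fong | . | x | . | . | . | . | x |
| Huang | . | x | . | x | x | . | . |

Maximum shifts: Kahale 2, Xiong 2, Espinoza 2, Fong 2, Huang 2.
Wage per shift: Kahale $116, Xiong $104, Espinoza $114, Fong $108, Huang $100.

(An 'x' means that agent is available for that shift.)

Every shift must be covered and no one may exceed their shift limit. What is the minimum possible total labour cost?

Picking the cheapest available agent for each shift independently would cost $716, but that ignores the shift limits.
An optimal schedule: Feb 11→Espinoza, Feb 12→Fong, Feb 13→Xiong, Feb 14→Huang, Feb 15→Huang, Feb 16→Xiong, Feb 17→Fong.
Total: 114 + 108 + 104 + 100 + 100 + 104 + 108 = $738.

$738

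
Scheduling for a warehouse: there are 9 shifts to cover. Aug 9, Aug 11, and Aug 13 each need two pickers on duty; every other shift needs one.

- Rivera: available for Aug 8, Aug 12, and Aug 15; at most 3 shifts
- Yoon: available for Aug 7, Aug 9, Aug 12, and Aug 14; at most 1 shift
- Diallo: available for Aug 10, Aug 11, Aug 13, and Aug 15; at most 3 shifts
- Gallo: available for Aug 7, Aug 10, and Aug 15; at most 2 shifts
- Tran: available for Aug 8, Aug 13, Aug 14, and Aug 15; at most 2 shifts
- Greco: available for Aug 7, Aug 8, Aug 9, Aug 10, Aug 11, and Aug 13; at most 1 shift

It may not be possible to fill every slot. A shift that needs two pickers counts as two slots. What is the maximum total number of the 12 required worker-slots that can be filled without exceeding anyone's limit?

11

Total capacity across all pickers is 3+1+3+2+2+1 = 12, and 12 slots are needed, so at most 12 can be filled.
Shifts {Aug 9, Aug 11} need 4 slots but only Yoon, Diallo, and Greco are available for them, supplying at most 3 — so at least 1 slot must go unfilled.
An assignment achieving 11: Aug 7→Gallo, Aug 8→Rivera, Aug 9→Yoon+Greco, Aug 10→Diallo, Aug 11→Diallo, Aug 12→Rivera, Aug 13→Diallo+Tran, Aug 14→Tran, Aug 15→Rivera.
Loads: Rivera 3/3, Yoon 1/1, Diallo 3/3, Gallo 1/2, Tran 2/2, Greco 1/1.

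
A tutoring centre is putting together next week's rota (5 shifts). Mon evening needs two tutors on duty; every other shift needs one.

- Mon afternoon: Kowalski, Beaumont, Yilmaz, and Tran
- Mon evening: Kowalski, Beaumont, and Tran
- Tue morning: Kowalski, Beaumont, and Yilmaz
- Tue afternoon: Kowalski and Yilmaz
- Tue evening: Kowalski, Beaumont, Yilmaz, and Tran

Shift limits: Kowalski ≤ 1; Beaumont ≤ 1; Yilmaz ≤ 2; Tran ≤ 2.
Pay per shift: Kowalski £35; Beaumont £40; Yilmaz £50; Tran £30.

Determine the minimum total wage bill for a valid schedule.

Picking the cheapest available tutor for each shift independently would cost £195, but that ignores the shift limits.
An optimal schedule: Mon afternoon→Yilmaz, Mon evening→Beaumont+Tran, Tue morning→Yilmaz, Tue afternoon→Kowalski, Tue evening→Tran.
Total: 50 + 40 + 30 + 50 + 35 + 30 = £235.

£235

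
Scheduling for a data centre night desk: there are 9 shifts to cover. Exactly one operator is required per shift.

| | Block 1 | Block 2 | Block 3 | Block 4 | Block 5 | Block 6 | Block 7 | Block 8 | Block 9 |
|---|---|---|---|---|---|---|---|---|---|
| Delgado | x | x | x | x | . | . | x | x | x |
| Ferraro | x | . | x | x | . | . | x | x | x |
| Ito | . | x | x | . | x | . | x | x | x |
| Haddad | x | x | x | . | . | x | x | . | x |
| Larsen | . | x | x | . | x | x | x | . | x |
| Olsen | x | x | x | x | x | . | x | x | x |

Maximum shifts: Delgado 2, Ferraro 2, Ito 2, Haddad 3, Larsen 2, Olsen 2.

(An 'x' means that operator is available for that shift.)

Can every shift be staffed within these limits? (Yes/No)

One valid schedule: Block 1→Delgado, Block 2→Ito, Block 3→Ferraro, Block 4→Delgado, Block 5→Ito, Block 6→Haddad, Block 7→Haddad, Block 8→Ferraro, Block 9→Haddad.
Loads: Delgado 2/2, Ferraro 2/2, Ito 2/2, Haddad 3/3, Larsen 0/2, Olsen 0/2 — all within limits.

Yes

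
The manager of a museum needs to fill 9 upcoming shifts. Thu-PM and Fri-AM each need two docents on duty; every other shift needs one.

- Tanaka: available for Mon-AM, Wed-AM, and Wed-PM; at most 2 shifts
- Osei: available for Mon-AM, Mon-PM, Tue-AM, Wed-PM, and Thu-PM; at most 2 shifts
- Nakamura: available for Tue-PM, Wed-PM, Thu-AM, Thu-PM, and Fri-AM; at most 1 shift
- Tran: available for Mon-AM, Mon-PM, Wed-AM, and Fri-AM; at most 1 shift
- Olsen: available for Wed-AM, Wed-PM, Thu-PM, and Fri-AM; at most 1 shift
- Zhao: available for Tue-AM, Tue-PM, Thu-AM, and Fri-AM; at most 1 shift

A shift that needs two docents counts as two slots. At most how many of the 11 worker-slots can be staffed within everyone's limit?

8

Total capacity across all docents is 2+2+1+1+1+1 = 8, and 11 slots are needed, so at most 8 can be filled.
An assignment achieving 8: Mon-AM→Tanaka, Mon-PM→Osei, Tue-AM→Osei, Tue-PM→Nakamura, Wed-AM→Tanaka, Thu-AM→Zhao, Thu-PM→Olsen, Fri-AM→Tran.
Loads: Tanaka 2/2, Osei 2/2, Nakamura 1/1, Tran 1/1, Olsen 1/1, Zhao 1/1.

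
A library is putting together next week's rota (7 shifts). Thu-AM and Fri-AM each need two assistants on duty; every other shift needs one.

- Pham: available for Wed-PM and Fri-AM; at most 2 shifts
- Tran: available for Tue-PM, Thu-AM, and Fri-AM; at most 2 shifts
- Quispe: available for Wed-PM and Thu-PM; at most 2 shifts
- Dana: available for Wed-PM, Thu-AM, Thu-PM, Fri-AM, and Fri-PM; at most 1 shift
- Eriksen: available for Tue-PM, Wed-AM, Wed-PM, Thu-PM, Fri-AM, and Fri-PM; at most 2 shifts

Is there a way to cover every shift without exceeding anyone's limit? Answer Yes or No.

Total capacity is 9 and 9 slots are needed, so capacity alone doesn't rule it out.
Shifts {Tue-PM, Wed-AM, Thu-AM, Fri-AM, Fri-PM} need 7 worker-slots in total, but the assistants available for any of those shifts (Pham, Tran, Dana, and Eriksen) can supply at most 6 among them. So no valid schedule exists.

No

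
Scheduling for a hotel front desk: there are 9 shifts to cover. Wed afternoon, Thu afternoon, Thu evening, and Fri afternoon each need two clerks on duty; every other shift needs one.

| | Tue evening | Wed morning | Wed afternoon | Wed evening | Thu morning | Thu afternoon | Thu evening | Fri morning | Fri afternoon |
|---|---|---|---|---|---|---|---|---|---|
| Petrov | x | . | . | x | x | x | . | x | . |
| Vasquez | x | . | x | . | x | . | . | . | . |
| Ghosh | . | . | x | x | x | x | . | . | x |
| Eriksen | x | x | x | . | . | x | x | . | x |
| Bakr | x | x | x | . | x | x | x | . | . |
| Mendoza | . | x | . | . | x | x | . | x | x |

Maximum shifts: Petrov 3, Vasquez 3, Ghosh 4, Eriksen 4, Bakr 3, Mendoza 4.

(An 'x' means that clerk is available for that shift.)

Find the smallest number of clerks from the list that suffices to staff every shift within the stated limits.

4

13 slots to fill and no one can take more than 4, so at least ⌈13/4⌉ = 4 clerks are needed.
Petrov, Ghosh, Eriksen, and Bakr alone can cover everything: Tue evening→Petrov, Wed morning→Eriksen, Wed afternoon→Ghosh+Eriksen, Wed evening→Petrov, Thu morning→Ghosh, Thu afternoon→Ghosh+Bakr, Thu evening→Eriksen+Bakr, Fri morning→Petrov, Fri afternoon→Ghosh+Eriksen.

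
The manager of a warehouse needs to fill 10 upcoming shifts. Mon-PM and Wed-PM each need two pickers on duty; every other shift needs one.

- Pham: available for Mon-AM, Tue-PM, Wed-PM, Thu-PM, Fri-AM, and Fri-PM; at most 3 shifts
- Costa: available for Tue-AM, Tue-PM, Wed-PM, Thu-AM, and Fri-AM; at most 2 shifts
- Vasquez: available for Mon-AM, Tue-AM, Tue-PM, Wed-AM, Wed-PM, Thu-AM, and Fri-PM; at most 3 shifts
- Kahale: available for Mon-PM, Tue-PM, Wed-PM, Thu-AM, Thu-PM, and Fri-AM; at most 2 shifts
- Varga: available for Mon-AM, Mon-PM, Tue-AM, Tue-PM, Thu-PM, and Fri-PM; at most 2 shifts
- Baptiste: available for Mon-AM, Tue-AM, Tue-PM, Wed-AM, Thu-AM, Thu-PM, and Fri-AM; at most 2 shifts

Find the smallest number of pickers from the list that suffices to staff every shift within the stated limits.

5

12 slots to fill and no one can take more than 3, so at least ⌈12/3⌉ = 4 pickers are needed.
Any 4 pickers together have capacity at most 3+3+2+2 = 10 < 12 slots, so 4 can never suffice.
Pham, Costa, Vasquez, Kahale, and Varga alone can cover everything: Mon-AM→Pham, Mon-PM→Kahale+Varga, Tue-AM→Costa, Tue-PM→Varga, Wed-AM→Vasquez, Wed-PM→Vasquez+Kahale, Thu-AM→Costa, Thu-PM→Pham, Fri-AM→Pham, Fri-PM→Vasquez.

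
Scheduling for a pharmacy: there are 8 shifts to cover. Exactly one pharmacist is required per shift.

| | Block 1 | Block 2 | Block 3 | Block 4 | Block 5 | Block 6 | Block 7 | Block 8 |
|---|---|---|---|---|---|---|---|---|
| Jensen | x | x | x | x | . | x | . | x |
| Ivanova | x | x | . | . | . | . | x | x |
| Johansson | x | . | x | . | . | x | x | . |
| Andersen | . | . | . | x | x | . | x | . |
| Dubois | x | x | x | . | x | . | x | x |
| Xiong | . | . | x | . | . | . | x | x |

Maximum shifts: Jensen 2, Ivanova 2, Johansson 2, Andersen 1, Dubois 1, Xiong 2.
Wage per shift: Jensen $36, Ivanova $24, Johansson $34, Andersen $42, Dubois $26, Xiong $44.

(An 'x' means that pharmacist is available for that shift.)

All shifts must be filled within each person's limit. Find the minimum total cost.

Picking the cheapest available pharmacist for each shift independently would cost $218, but that ignores the shift limits.
An optimal schedule: Block 1→Ivanova, Block 2→Ivanova, Block 3→Johansson, Block 4→Jensen, Block 5→Andersen, Block 6→Jensen, Block 7→Johansson, Block 8→Dubois.
Total: 24 + 24 + 34 + 36 + 42 + 36 + 34 + 26 = $256.

$256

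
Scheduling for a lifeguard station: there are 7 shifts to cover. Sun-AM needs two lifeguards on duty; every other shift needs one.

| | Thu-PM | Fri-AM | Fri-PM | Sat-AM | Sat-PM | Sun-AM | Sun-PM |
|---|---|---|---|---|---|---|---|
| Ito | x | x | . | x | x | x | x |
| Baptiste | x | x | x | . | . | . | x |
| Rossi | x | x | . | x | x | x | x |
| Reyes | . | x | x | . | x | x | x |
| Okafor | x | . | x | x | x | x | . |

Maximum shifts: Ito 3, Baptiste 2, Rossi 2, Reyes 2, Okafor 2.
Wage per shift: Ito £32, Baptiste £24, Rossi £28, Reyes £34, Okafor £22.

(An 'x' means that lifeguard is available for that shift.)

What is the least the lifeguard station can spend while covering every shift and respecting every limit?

£212

Picking the cheapest available lifeguard for each shift independently would cost £186, but that ignores the shift limits.
An optimal schedule: Thu-PM→Baptiste, Fri-AM→Baptiste, Fri-PM→Okafor, Sat-AM→Okafor, Sat-PM→Rossi, Sun-AM→Rossi+Ito, Sun-PM→Ito.
Total: 24 + 24 + 22 + 22 + 28 + 28 + 32 + 32 = £212.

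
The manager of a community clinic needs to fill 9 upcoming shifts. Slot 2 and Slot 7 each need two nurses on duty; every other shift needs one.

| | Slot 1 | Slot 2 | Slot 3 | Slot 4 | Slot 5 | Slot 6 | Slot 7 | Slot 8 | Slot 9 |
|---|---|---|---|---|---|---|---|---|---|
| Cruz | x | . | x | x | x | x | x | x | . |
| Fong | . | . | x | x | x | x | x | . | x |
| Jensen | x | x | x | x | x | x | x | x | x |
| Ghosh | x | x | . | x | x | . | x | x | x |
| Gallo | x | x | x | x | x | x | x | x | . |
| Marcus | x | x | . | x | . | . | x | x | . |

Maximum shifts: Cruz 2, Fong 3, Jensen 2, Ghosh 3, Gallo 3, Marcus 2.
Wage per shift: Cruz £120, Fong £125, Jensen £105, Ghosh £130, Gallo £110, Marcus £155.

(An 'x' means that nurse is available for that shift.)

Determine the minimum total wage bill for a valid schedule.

£1285

Picking the cheapest available nurse for each shift independently would cost £1165, but that ignores the shift limits.
An optimal schedule: Slot 1→Gallo, Slot 2→Gallo+Ghosh, Slot 3→Jensen, Slot 4→Fong, Slot 5→Fong, Slot 6→Gallo, Slot 7→Cruz+Fong, Slot 8→Cruz, Slot 9→Jensen.
Total: 110 + 110 + 130 + 105 + 125 + 125 + 110 + 120 + 125 + 120 + 105 = £1285.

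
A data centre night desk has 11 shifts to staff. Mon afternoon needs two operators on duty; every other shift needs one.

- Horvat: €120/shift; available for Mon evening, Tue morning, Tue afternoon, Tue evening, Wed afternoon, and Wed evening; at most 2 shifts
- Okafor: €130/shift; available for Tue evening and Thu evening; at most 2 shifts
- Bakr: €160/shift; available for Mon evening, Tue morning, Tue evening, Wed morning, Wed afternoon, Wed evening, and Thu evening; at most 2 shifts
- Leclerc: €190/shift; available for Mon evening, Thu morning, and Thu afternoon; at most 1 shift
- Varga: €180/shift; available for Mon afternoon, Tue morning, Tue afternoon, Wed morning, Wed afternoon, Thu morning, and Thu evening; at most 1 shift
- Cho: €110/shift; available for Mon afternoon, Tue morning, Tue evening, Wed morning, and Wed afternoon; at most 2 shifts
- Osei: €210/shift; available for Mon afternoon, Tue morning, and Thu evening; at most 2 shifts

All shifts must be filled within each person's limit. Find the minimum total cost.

€1830

Thu afternoon can only be covered by Leclerc, so that assignment is forced.
Picking the cheapest available operator for each shift independently would cost €1590, but that ignores the shift limits.
An optimal schedule: Mon afternoon→Cho+Osei, Mon evening→Bakr, Tue morning→Osei, Tue afternoon→Horvat, Tue evening→Okafor, Wed morning→Bakr, Wed afternoon→Cho, Wed evening→Horvat, Thu morning→Varga, Thu afternoon→Leclerc, Thu evening→Okafor.
Total: 110 + 210 + 160 + 210 + 120 + 130 + 160 + 110 + 120 + 180 + 190 + 130 = €1830.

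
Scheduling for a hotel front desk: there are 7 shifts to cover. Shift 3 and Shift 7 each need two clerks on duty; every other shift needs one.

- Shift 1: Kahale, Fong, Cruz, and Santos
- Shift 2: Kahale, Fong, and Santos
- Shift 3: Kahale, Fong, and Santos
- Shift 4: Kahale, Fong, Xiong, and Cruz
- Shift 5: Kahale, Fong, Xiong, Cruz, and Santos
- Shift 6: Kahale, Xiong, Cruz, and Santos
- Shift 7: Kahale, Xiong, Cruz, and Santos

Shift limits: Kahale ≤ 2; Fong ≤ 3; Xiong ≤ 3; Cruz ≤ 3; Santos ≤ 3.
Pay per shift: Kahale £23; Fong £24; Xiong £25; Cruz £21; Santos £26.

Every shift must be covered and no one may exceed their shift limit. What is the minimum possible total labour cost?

Picking the cheapest available clerk for each shift independently would cost £198, but that ignores the shift limits.
An optimal schedule: Shift 1→Cruz, Shift 2→Kahale, Shift 3→Kahale+Fong, Shift 4→Fong, Shift 5→Fong, Shift 6→Cruz, Shift 7→Cruz+Xiong.
Total: 21 + 23 + 23 + 24 + 24 + 24 + 21 + 21 + 25 = £206.

£206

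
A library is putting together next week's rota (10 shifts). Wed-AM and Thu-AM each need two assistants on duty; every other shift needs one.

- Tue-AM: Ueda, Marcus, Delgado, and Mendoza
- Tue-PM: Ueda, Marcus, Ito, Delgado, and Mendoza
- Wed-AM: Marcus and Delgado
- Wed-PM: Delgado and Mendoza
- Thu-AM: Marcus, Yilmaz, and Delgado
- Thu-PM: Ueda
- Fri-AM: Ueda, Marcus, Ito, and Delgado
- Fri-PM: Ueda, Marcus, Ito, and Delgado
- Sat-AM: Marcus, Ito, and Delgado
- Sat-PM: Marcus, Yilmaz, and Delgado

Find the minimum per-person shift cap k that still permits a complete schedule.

With 6 assistants and 12 worker-slots to fill, someone must work at least ⌈12/6⌉ = 2 shifts, so k ≥ 2.
k = 2 works: Tue-AM→Mendoza, Tue-PM→Mendoza, Wed-AM→Marcus+Delgado, Wed-PM→Delgado, Thu-AM→Marcus+Yilmaz, Thu-PM→Ueda, Fri-AM→Ueda, Fri-PM→Ito, Sat-AM→Ito, Sat-PM→Yilmaz.
Loads: Ueda 2, Marcus 2, Yilmaz 2, Ito 2, Delgado 2, Mendoza 2 — all ≤ 2.

2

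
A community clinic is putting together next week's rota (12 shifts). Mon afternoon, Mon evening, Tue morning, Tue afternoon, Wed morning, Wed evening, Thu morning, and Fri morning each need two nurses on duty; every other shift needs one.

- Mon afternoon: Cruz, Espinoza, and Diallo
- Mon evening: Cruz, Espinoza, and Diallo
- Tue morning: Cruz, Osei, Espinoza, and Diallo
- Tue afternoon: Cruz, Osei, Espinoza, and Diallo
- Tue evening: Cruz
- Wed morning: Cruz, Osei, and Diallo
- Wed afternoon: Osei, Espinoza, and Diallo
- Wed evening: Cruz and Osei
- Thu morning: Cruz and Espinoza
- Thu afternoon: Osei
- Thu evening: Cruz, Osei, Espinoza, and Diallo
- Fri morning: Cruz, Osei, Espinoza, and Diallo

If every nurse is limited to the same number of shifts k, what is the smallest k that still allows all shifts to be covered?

With 4 nurses and 20 worker-slots to fill, someone must work at least ⌈20/4⌉ = 5 shifts, so k ≥ 5.
k = 5 works: Mon afternoon→Cruz+Espinoza, Mon evening→Cruz+Espinoza, Tue morning→Osei+Diallo, Tue afternoon→Espinoza+Diallo, Tue evening→Cruz, Wed morning→Osei+Diallo, Wed afternoon→Osei, Wed evening→Cruz+Osei, Thu morning→Cruz+Espinoza, Thu afternoon→Osei, Thu evening→Diallo, Fri morning→Espinoza+Diallo.
Loads: Cruz 5, Osei 5, Espinoza 5, Diallo 5 — all ≤ 5.

5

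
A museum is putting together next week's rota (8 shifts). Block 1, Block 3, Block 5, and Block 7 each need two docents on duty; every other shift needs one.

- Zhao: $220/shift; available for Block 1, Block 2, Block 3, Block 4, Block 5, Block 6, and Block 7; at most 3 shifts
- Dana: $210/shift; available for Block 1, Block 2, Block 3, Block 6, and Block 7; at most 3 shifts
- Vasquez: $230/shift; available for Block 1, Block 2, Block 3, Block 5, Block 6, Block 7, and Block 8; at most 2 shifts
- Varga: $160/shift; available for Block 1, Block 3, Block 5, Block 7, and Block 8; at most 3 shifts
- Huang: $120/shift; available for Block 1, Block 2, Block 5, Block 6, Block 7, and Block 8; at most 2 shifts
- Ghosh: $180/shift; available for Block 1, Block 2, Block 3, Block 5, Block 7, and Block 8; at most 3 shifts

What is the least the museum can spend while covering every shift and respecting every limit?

$2110

Block 4 can only be covered by Zhao, so that assignment is forced.
Picking the cheapest available docent for each shift independently would cost $1760, but that ignores the shift limits.
An optimal schedule: Block 1→Varga+Dana, Block 2→Ghosh, Block 3→Varga+Dana, Block 4→Zhao, Block 5→Varga+Ghosh, Block 6→Huang, Block 7→Ghosh+Dana, Block 8→Huang.
Total: 160 + 210 + 180 + 160 + 210 + 220 + 160 + 180 + 120 + 180 + 210 + 120 = $2110.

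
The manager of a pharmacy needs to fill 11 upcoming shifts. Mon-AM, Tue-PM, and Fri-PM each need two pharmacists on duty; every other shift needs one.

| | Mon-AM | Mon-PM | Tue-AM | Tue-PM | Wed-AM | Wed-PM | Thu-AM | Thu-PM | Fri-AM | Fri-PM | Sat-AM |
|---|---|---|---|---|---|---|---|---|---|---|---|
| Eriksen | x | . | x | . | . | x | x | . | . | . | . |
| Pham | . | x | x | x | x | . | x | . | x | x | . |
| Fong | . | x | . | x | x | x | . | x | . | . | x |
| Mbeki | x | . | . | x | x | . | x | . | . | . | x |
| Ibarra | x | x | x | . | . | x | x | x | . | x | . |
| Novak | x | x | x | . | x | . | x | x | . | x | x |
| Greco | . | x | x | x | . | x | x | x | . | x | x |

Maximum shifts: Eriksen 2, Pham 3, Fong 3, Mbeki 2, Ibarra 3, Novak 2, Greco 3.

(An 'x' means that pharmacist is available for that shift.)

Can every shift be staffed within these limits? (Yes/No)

Yes

Fri-AM can only be covered by Pham, so that assignment is forced.
One valid schedule: Mon-AM→Mbeki+Ibarra, Mon-PM→Pham, Tue-AM→Eriksen, Tue-PM→Fong+Mbeki, Wed-AM→Pham, Wed-PM→Eriksen, Thu-AM→Ibarra, Thu-PM→Fong, Fri-AM→Pham, Fri-PM→Ibarra+Novak, Sat-AM→Fong.
Loads: Eriksen 2/2, Pham 3/3, Fong 3/3, Mbeki 2/2, Ibarra 3/3, Novak 1/2, Greco 0/3 — all within limits.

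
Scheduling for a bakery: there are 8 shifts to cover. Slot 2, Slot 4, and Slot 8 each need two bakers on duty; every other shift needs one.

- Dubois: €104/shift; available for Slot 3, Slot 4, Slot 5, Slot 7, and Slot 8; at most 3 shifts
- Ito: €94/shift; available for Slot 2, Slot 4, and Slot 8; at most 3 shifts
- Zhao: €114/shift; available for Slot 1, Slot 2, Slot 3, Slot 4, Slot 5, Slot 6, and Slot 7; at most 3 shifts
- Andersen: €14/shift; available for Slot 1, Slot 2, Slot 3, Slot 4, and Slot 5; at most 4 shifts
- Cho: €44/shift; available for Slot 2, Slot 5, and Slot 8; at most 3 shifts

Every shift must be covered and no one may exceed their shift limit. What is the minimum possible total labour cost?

Slot 6 can only be covered by Zhao, so that assignment is forced.
Picking the cheapest available baker for each shift independently would cost €564, but that ignores the shift limits.
An optimal schedule: Slot 1→Andersen, Slot 2→Andersen+Cho, Slot 3→Andersen, Slot 4→Andersen+Ito, Slot 5→Cho, Slot 6→Zhao, Slot 7→Dubois, Slot 8→Cho+Ito.
Total: 14 + 14 + 44 + 14 + 14 + 94 + 44 + 114 + 104 + 44 + 94 = €594.

€594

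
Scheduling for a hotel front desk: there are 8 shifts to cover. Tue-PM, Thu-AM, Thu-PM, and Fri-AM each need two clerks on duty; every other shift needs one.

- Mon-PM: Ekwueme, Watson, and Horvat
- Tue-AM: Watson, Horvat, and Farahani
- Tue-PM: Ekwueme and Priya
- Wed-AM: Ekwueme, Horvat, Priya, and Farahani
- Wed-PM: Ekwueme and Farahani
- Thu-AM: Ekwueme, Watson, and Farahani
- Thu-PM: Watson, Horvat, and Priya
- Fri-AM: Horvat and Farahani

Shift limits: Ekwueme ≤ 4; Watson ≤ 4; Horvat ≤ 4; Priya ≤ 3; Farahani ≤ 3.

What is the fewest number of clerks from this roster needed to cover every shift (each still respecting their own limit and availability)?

12 slots to fill and no one can take more than 4, so at least ⌈12/4⌉ = 3 clerks are needed.
Shifts {Tue-PM, Fri-AM} need 4 slots, but among the clerks available for them (Ekwueme, Horvat, Priya, and Farahani) any 3 together supply at most 3. So 3 clerks are not enough.
Ekwueme, Horvat, Priya, and Farahani alone can cover everything: Mon-PM→Ekwueme, Tue-AM→Horvat, Tue-PM→Ekwueme+Priya, Wed-AM→Horvat, Wed-PM→Ekwueme, Thu-AM→Ekwueme+Farahani, Thu-PM→Horvat+Priya, Fri-AM→Horvat+Farahani.

4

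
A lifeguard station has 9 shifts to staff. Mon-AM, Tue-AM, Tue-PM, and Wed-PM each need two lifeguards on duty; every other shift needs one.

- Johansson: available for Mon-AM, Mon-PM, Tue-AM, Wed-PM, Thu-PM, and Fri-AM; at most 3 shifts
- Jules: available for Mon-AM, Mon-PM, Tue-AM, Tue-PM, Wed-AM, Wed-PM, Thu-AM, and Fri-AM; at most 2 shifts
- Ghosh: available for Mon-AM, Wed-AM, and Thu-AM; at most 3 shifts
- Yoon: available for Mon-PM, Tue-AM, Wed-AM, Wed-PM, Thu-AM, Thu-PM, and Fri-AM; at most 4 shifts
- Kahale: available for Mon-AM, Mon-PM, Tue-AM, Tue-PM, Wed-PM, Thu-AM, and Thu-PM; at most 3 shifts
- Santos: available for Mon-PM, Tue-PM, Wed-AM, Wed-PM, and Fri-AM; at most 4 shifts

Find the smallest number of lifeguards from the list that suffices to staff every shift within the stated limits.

4

13 slots to fill and no one can take more than 4, so at least ⌈13/4⌉ = 4 lifeguards are needed.
Johansson, Jules, Yoon, and Santos alone can cover everything: Mon-AM→Johansson+Jules, Mon-PM→Santos, Tue-AM→Johansson+Yoon, Tue-PM→Jules+Santos, Wed-AM→Yoon, Wed-PM→Yoon+Santos, Thu-AM→Yoon, Thu-PM→Johansson, Fri-AM→Santos.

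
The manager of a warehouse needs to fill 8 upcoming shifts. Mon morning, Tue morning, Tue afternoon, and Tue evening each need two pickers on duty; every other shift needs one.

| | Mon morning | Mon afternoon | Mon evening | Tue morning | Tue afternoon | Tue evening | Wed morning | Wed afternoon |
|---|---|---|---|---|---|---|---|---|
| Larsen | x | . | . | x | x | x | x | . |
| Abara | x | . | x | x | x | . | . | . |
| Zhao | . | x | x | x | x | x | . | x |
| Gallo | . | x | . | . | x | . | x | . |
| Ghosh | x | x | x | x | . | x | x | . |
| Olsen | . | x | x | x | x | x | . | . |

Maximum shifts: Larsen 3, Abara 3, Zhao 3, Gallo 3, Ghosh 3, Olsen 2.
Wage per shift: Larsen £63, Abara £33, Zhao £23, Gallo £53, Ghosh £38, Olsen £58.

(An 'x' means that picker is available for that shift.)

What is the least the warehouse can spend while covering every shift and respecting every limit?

Wed afternoon can only be covered by Zhao, so that assignment is forced.
Picking the cheapest available picker for each shift independently would cost £351, but that ignores the shift limits.
An optimal schedule: Mon morning→Abara+Ghosh, Mon afternoon→Gallo, Mon evening→Zhao, Tue morning→Abara+Ghosh, Tue afternoon→Abara+Gallo, Tue evening→Zhao+Ghosh, Wed morning→Gallo, Wed afternoon→Zhao.
Total: 33 + 38 + 53 + 23 + 33 + 38 + 33 + 53 + 23 + 38 + 53 + 23 = £441.

£441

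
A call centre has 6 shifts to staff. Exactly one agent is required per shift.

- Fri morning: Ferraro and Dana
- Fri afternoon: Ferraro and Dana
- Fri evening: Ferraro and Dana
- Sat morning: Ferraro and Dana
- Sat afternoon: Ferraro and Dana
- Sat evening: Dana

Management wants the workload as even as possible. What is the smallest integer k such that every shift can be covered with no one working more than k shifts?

With 2 agents and 6 worker-slots to fill, someone must work at least ⌈6/2⌉ = 3 shifts, so k ≥ 3.
k = 3 works: Fri morning→Ferraro, Fri afternoon→Ferraro, Fri evening→Ferraro, Sat morning→Dana, Sat afternoon→Dana, Sat evening→Dana.
Loads: Ferraro 3, Dana 3 — all ≤ 3.

3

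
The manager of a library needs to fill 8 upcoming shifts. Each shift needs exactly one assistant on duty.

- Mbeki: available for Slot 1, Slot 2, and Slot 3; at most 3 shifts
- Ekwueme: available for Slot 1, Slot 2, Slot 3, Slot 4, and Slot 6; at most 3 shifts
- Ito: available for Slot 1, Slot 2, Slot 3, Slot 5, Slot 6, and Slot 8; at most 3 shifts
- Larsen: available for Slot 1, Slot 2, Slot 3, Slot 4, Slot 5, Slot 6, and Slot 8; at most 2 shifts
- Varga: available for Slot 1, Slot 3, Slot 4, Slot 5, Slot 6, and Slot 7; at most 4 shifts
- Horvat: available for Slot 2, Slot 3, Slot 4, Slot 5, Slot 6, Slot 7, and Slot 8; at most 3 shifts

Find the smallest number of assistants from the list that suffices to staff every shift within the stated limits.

3

8 slots to fill and no one can take more than 4, so at least ⌈8/4⌉ = 2 assistants are needed.
Any 2 assistants together have capacity at most 4+3 = 7 < 8 slots, so 2 can never suffice.
Mbeki, Ekwueme, and Horvat alone can cover everything: Slot 1→Mbeki, Slot 2→Mbeki, Slot 3→Mbeki, Slot 4→Ekwueme, Slot 5→Horvat, Slot 6→Ekwueme, Slot 7→Horvat, Slot 8→Horvat.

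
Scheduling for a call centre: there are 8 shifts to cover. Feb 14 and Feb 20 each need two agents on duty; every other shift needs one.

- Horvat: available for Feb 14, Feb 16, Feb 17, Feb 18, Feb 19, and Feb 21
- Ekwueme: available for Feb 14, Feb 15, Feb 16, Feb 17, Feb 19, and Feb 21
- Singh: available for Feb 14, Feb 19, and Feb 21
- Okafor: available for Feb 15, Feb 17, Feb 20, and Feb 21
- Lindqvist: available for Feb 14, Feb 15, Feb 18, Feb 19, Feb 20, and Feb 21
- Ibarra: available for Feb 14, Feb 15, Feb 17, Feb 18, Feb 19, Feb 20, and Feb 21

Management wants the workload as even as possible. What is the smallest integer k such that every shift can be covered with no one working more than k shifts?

2

With 6 agents and 10 worker-slots to fill, someone must work at least ⌈10/6⌉ = 2 shifts, so k ≥ 2.
k = 2 works: Feb 14→Lindqvist+Ibarra, Feb 15→Ekwueme, Feb 16→Horvat, Feb 17→Ekwueme, Feb 18→Horvat, Feb 19→Singh, Feb 20→Okafor+Lindqvist, Feb 21→Singh.
Loads: Horvat 2, Ekwueme 2, Singh 2, Okafor 1, Lindqvist 2, Ibarra 1 — all ≤ 2.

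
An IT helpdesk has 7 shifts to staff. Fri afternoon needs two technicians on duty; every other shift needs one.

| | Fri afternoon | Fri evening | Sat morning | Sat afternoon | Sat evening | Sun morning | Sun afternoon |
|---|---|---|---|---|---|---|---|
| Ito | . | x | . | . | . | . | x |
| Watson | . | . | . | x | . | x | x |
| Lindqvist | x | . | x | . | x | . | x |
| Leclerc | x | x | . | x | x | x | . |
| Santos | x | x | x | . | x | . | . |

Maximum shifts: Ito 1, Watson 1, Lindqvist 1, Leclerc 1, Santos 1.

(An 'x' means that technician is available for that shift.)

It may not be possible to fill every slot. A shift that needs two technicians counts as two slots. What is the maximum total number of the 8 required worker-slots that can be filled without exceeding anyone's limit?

Total capacity across all technicians is 1+1+1+1+1 = 5, and 8 slots are needed, so at most 5 can be filled.
An assignment achieving 5: Fri afternoon→Santos, Fri evening→Ito, Sat morning→Lindqvist, Sat afternoon→Watson, Sun morning→Leclerc.
Loads: Ito 1/1, Watson 1/1, Lindqvist 1/1, Leclerc 1/1, Santos 1/1.

5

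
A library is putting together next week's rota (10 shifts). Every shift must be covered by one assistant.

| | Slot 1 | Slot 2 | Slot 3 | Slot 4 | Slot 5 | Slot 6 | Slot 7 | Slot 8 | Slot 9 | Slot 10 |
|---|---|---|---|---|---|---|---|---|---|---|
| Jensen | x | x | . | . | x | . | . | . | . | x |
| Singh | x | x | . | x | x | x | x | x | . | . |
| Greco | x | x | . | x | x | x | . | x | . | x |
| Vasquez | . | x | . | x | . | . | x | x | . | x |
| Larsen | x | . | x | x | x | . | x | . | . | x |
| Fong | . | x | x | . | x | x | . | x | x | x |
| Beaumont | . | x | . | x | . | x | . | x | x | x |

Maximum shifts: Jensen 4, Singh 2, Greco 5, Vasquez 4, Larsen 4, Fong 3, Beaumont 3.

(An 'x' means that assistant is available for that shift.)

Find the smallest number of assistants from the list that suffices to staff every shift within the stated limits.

10 slots to fill and no one can take more than 5, so at least ⌈10/5⌉ = 2 assistants are needed.
Any 2 assistants together have capacity at most 5+4 = 9 < 10 slots, so 2 can never suffice.
Jensen, Vasquez, and Fong alone can cover everything: Slot 1→Jensen, Slot 2→Jensen, Slot 3→Fong, Slot 4→Vasquez, Slot 5→Jensen, Slot 6→Fong, Slot 7→Vasquez, Slot 8→Vasquez, Slot 9→Fong, Slot 10→Jensen.

3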